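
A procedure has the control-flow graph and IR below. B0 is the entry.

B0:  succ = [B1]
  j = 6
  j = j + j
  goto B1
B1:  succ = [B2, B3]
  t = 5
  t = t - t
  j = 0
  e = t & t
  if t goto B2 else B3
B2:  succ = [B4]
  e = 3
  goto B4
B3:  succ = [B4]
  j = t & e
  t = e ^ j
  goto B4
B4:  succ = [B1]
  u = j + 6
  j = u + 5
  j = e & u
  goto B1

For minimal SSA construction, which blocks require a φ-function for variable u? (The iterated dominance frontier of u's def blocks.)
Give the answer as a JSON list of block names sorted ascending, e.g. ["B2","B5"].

Answer: ["B1"]

Derivation:
idom tree: B1←B0 B2←B1 B3←B1 B4←B1
Join-block Dom:
  B1: preds {B0,B4}: {B0} ∩ {B0,B1,B4} = {B0}; idom=B0
  B4: preds {B2,B3}: {B0,B1,B2} ∩ {B0,B1,B3} = {B0,B1}; idom=B1

DF walk-up:
  B1←B0: walk · to B0
  B1←B4: walk B4→B1 to B0
  B4←B2: walk B2 to B1
  B4←B3: walk B3 to B1
  B0 → ∅
  B1 → {B1}
  B2 → {B4}
  B3 → {B4}
  B4 → {B1}

φ for u: defs {B4}
  DF⁺ = {B1}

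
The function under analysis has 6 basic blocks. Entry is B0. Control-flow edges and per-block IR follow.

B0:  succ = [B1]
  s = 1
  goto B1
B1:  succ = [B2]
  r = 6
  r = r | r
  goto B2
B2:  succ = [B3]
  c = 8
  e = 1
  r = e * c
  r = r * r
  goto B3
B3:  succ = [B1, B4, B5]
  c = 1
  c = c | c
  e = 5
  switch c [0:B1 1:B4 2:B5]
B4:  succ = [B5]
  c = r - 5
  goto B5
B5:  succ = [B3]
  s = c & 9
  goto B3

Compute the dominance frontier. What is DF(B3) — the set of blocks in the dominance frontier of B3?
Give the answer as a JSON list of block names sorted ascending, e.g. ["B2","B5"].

idom tree: B1←B0 B2←B1 B3←B2 B4←B3 B5←B3
Dom∩ at merges:
  B1: preds {B0,B3}: {B0} ∩ {B0,B1,B2,B3} = {B0}; idom=B0
  B3: preds {B2,B5}: {B0,B1,B2} ∩ {B0,B1,B2,B3,B5} = {B0,B1,B2}; idom=B2
  B5: preds {B3,B4}: {B0,B1,B2,B3} ∩ {B0,B1,B2,B3,B4} = {B0,B1,B2,B3}; idom=B3

DF walk-up:
  join B1 pred B0: · stop@B0
  join B1 pred B3: B3→B2→B1 stop@B0
  join B3 pred B2: · stop@B2
  join B3 pred B5: B5→B3 stop@B2
  join B5 pred B3: · stop@B3
  join B5 pred B4: B4 stop@B3
  DF(B0)=∅
  DF(B1)={B1}
  DF(B2)={B1}
  DF(B3)={B1,B3}
  DF(B4)={B5}
  DF(B5)={B3}

DF(B3) = ["B1", "B3"]

Answer: ["B1", "B3"]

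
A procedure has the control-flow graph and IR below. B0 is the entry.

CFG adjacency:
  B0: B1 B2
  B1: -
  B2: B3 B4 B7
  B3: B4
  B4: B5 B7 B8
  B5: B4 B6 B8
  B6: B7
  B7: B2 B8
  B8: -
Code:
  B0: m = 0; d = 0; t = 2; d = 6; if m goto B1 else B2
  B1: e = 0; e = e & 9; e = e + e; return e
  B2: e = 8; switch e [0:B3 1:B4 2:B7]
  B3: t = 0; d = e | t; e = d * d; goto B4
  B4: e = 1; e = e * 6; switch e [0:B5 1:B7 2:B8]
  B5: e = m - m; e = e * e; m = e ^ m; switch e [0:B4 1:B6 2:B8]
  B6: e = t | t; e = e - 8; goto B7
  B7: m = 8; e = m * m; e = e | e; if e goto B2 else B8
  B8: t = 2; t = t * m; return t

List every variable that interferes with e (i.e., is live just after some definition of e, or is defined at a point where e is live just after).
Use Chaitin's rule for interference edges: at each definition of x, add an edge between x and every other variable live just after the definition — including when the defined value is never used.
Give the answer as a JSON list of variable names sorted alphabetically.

def/use:
  B0: def={d,m,t} ue=∅
  B1: def={e} ue=∅
  B2: def={e} ue=∅
  B3: def={d,e,t} ue={e}
  B4: def={e} ue=∅
  B5: def={e,m} ue={m}
  B6: def={e} ue={t}
  B7: def={e,m} ue=∅
  B8: def={t} ue={m}

Live sets:
  B0: in=∅ out={m,t}
  B1: in=∅ out=∅
  B2: in={m,t} out={e,m,t}
  B3: in={e,m} out={m,t}
  B4: in={m,t} out={m,t}
  B5: in={m,t} out={m,t}
  B6: in={t} out={t}
  B7: in={t} out={m,t}
  B8: in={m} out=∅

Interference:
  d: {m,t}
  e: {m,t}
  m: {d,e,t}
  t: {d,e,m}

N(e) = ["m", "t"]

Answer: ["m", "t"]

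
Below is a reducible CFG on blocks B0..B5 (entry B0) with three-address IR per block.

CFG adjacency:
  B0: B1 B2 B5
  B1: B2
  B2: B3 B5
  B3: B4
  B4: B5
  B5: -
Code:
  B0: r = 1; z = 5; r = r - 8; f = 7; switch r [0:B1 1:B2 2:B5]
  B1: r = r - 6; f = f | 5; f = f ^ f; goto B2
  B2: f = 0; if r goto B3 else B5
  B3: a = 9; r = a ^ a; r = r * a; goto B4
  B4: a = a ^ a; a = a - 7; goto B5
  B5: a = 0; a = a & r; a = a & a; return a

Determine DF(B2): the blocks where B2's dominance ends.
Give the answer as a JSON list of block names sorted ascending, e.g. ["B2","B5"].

Answer: ["B5"]

Derivation:
idom tree: B1←B0 B2←B0 B3←B2 B4←B3 B5←B0
Dom at joins:
  B2: preds {B0,B1}: {B0} ∩ {B0,B1} = {B0}; idom=B0
  B5: preds {B0,B2,B4}: {B0} ∩ {B0,B2} ∩ {B0,B2,B3,B4} = {B0}; idom=B0

DF walk-up:
  B2←B0: walk · to B0
  B2←B1: walk B1 to B0
  B5←B0: walk · to B0
  B5←B2: walk B2 to B0
  B5←B4: walk B4→B3→B2 to B0
  B0 → ∅
  B1 → {B2}
  B2 → {B5}
  B3 → {B5}
  B4 → {B5}
  B5 → ∅

DF(B2) = ["B5"]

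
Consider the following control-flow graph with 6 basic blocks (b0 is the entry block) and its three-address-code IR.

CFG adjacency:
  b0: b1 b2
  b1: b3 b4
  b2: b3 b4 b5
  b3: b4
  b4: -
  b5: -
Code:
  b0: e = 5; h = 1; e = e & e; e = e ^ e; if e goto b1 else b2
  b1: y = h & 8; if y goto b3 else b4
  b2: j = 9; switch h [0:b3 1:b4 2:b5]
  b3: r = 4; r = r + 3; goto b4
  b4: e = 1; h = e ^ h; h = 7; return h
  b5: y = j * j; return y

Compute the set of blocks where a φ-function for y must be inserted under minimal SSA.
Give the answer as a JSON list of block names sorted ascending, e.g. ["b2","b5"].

Answer: ["b3", "b4"]

Analysis:
idom tree: b1←b0 b2←b0 b3←b0 b4←b0 b5←b2
Dom at joins:
  b3: preds {b1,b2}: {b0,b1} ∩ {b0,b2} = {b0}; idom=b0
  b4: preds {b1,b2,b3}: {b0,b1} ∩ {b0,b2} ∩ {b0,b3} = {b0}; idom=b0

DF walk-up:
  join b3 pred b1: b1 stop@b0
  join b3 pred b2: b2 stop@b0
  join b4 pred b1: b1 stop@b0
  join b4 pred b2: b2 stop@b0
  join b4 pred b3: b3 stop@b0
  b0 → ∅
  b1 → {b3,b4}
  b2 → {b3,b4}
  b3 → {b4}
  b4 → ∅
  b5 → ∅

φ for y: defs {b1,b5}
  DF⁺ = {b3,b4}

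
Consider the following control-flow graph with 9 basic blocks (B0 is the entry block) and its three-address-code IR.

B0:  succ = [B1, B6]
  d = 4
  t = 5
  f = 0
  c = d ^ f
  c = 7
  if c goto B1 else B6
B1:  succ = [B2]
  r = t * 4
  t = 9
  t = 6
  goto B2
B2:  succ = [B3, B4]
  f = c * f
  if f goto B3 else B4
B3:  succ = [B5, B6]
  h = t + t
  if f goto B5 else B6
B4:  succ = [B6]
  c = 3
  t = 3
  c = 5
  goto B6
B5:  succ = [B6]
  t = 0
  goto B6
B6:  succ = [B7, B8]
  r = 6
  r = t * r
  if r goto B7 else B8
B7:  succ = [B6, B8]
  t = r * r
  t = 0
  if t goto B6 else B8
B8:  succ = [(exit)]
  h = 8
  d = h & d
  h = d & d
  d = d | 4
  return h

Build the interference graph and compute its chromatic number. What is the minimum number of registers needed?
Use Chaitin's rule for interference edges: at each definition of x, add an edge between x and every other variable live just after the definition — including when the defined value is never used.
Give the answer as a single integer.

Answer: 5

Working:
Per-block:
  B0: {c,d,f,t} / ∅
  B1: {r,t} / {t}
  B2: {f} / {c,f}
  B3: {h} / {f,t}
  B4: {c,t} / ∅
  B5: {t} / ∅
  B6: {r} / {t}
  B7: {t} / {r}
  B8: {d,h} / {d}

Backward fixpoint:
  live B0: ∅→{c,d,f,t}
  live B1: {c,d,f,t}→{c,d,f,t}
  live B2: {c,d,f,t}→{d,f,t}
  live B3: {d,f,t}→{d,t}
  live B4: {d}→{d,t}
  live B5: {d}→{d,t}
  live B6: {d,t}→{d,r}
  live B7: {d,r}→{d,t}
  live B8: {d}→∅

Conflict graph:
  c↔{d,f,r,t}
  d↔{c,f,h,r,t}
  f↔{c,d,h,r,t}
  h↔{d,f,t}
  r↔{c,d,f,t}
  t↔{c,d,f,h,r}

Registers:
  {c,d,f,r,t} pairwise interfere (5-clique) ⇒ χ ≥ 5
  5-colouring: c0={d}  c1={f}  c2={t}  c3={c,h}  c4={r}
  χ = 5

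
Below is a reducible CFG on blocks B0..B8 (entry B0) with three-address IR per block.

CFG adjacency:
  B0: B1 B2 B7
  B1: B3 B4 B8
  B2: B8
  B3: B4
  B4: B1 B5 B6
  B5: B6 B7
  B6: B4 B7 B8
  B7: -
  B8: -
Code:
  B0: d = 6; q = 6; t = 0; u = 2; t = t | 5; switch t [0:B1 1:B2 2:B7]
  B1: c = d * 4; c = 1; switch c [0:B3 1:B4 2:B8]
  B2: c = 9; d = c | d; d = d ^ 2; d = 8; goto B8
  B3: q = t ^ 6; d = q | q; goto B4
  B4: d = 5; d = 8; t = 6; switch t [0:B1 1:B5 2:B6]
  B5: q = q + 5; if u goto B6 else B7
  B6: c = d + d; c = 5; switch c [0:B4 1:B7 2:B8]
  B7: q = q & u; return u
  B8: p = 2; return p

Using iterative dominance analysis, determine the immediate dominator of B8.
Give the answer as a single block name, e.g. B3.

idom tree: B1←B0 B2←B0 B3←B1 B4←B1 B5←B4 B6←B4 B7←B0 B8←B0
Dom∩ at merges:
  B1: preds {B0,B4}: {B0} ∩ {B0,B1,B4} = {B0}; idom=B0
  B4: preds {B1,B3,B6}: {B0,B1} ∩ {B0,B1,B3} ∩ {B0,B1,B4,B6} = {B0,B1}; idom=B1
  B6: preds {B4,B5}: {B0,B1,B4} ∩ {B0,B1,B4,B5} = {B0,B1,B4}; idom=B4
  B7: preds {B0,B5,B6}: {B0} ∩ {B0,B1,B4,B5} ∩ {B0,B1,B4,B6} = {B0}; idom=B0
  B8: preds {B1,B2,B6}: {B0,B1} ∩ {B0,B2} ∩ {B0,B1,B4,B6} = {B0}; idom=B0

idom(B8) = B0

Answer: B0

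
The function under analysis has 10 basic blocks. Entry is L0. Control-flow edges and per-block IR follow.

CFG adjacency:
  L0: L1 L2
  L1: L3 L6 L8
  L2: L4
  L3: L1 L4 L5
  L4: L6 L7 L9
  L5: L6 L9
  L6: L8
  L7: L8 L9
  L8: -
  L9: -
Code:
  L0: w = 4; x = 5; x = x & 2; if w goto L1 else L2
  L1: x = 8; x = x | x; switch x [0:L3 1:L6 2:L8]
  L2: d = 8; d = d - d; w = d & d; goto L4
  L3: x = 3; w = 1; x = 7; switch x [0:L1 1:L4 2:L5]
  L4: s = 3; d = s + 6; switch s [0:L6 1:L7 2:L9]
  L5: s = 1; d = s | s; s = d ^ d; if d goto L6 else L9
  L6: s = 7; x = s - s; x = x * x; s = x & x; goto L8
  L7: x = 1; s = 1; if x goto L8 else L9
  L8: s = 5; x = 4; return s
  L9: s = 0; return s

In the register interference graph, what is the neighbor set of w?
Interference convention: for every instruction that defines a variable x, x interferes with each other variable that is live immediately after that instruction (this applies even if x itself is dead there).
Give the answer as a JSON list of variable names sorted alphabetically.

Answer: ["x"]

Working:
def/use:
  L0 def {w,x} use ∅
  L1 def {x} use ∅
  L2 def {d,w} use ∅
  L3 def {w,x} use ∅
  L4 def {d,s} use ∅
  L5 def {d,s} use ∅
  L6 def {s,x} use ∅
  L7 def {s,x} use ∅
  L8 def {s,x} use ∅
  L9 def {s} use ∅

Backward fixpoint:
  L0: in=∅ out=∅
  L1: in=∅ out=∅
  L2: in=∅ out=∅
  L3: in=∅ out=∅
  L4: in=∅ out=∅
  L5: in=∅ out=∅
  L6: in=∅ out=∅
  L7: in=∅ out=∅
  L8: in=∅ out=∅
  L9: in=∅ out=∅

Interfere edges:
  d↔{s}
  s↔{d,x}
  w↔{x}
  x↔{s,w}

N(w) = ["x"]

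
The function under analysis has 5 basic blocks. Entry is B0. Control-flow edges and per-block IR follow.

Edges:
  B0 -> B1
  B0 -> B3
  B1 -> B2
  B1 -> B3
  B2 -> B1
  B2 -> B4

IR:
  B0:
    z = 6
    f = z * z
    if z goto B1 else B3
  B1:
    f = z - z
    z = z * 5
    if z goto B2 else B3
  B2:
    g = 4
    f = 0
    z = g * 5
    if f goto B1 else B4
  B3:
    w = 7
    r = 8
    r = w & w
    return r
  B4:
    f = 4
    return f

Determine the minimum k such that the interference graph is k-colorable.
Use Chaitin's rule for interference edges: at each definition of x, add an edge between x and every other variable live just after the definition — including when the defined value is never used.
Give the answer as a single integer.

Answer: 2

Analysis:
Block summaries:
  B0: def={f,z} ue=∅
  B1: def={f,z} ue={z}
  B2: def={f,g,z} ue=∅
  B3: def={r,w} ue=∅
  B4: def={f} ue=∅

Liveness:
  live B0: ∅→{z}
  live B1: {z}→∅
  live B2: ∅→{z}
  live B3: ∅→∅
  live B4: ∅→∅

Conflict graph:
  f: {g,z}
  g: {f}
  r: {w}
  w: {r}
  z: {f}

Registers:
  lower bound: {f,g} mutually conflict ⇒ χ ≥ 2
  2-colouring: c0={f,r}  c1={g,w,z}
  χ = 2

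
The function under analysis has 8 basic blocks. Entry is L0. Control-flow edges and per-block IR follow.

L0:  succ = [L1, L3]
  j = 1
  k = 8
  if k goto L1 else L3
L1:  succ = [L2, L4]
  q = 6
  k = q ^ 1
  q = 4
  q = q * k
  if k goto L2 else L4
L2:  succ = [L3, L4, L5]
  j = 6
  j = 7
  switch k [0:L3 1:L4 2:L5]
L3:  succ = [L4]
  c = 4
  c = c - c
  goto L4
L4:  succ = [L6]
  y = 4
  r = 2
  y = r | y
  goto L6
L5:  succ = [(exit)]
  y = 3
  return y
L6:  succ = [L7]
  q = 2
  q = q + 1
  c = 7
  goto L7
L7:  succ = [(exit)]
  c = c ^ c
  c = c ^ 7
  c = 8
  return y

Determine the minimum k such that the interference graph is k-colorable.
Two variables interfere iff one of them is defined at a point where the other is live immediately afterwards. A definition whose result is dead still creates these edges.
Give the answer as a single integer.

Per-block:
  L0 def {j,k} use ∅
  L1 def {k,q} use ∅
  L2 def {j} use {k}
  L3 def {c} use ∅
  L4 def {r,y} use ∅
  L5 def {y} use ∅
  L6 def {c,q} use ∅
  L7 def {c} use {c,y}

Backward fixpoint:
  L0: in=∅ out=∅
  L1: in=∅ out={k}
  L2: in={k} out=∅
  L3: in=∅ out=∅
  L4: in=∅ out={y}
  L5: in=∅ out=∅
  L6: in={y} out={c,y}
  L7: in={c,y} out=∅

Interfere edges:
  c: {y}
  j: {k}
  k: {j,q}
  q: {k,y}
  r: {y}
  y: {c,q,r}

Chromatic number:
  lower bound: {c,y} mutually conflict ⇒ χ ≥ 2
  assign c→R1 j→R1 k→R0 q→R1 r→R1 y→R0 — no edge inside a register ⇒ χ ≤ 2
  χ = 2

Answer: 2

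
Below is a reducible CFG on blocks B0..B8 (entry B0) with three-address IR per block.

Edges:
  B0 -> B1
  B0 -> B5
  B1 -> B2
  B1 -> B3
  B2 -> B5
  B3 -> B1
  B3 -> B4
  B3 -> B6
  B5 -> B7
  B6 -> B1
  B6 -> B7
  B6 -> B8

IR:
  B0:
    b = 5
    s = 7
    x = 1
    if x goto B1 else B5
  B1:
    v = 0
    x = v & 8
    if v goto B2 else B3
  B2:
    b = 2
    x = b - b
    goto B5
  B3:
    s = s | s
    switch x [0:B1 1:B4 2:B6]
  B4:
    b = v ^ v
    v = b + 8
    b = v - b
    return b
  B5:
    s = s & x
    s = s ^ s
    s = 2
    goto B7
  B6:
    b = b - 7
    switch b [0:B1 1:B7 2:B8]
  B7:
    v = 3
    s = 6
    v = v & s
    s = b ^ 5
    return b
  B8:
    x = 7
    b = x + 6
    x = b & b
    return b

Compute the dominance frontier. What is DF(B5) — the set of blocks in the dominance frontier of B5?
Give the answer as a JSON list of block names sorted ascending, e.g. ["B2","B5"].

idom tree: B1←B0 B2←B1 B3←B1 B4←B3 B5←B0 B6←B3 B7←B0 B8←B6
Dom∩ at merges:
  B1: preds {B0,B3,B6}: {B0} ∩ {B0,B1,B3} ∩ {B0,B1,B3,B6} = {B0}; idom=B0
  B5: preds {B0,B2}: {B0} ∩ {B0,B1,B2} = {B0}; idom=B0
  B7: preds {B5,B6}: {B0,B5} ∩ {B0,B1,B3,B6} = {B0}; idom=B0

Frontier:
  B1←B0: walk · to B0
  B1←B3: walk B3→B1 to B0
  B1←B6: walk B6→B3→B1 to B0
  B5←B0: walk · to B0
  B5←B2: walk B2→B1 to B0
  B7←B5: walk B5 to B0
  B7←B6: walk B6→B3→B1 to B0
  B0 → ∅
  B1 → {B1,B5,B7}
  B2 → {B5}
  B3 → {B1,B7}
  B4 → ∅
  B5 → {B7}
  B6 → {B1,B7}
  B7 → ∅
  B8 → ∅

DF(B5) = ["B7"]

Answer: ["B7"]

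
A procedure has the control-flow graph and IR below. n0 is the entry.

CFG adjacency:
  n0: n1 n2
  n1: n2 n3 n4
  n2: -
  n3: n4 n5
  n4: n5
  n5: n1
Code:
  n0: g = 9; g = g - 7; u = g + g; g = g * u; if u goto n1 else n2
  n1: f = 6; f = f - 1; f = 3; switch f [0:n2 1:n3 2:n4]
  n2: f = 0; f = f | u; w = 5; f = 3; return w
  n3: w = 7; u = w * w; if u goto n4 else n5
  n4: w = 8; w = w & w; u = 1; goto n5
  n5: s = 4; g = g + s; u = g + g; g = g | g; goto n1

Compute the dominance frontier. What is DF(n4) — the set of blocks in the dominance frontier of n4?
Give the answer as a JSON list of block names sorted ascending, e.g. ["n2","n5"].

idom tree: n1←n0 n2←n0 n3←n1 n4←n1 n5←n1
Dom∩ at merges:
  n1: preds {n0,n5}: {n0} ∩ {n0,n1,n5} = {n0}; idom=n0
  n2: preds {n0,n1}: {n0} ∩ {n0,n1} = {n0}; idom=n0
  n4: preds {n1,n3}: {n0,n1} ∩ {n0,n1,n3} = {n0,n1}; idom=n1
  n5: preds {n3,n4}: {n0,n1,n3} ∩ {n0,n1,n4} = {n0,n1}; idom=n1

DF derivation:
  join n1 pred n0: · stop@n0
  join n1 pred n5: n5→n1 stop@n0
  join n2 pred n0: · stop@n0
  join n2 pred n1: n1 stop@n0
  join n4 pred n1: · stop@n1
  join n4 pred n3: n3 stop@n1
  join n5 pred n3: n3 stop@n1
  join n5 pred n4: n4 stop@n1
  DF(n0)=∅
  DF(n1)={n1,n2}
  DF(n2)=∅
  DF(n3)={n4,n5}
  DF(n4)={n5}
  DF(n5)={n1}

DF(n4) = ["n5"]

Answer: ["n5"]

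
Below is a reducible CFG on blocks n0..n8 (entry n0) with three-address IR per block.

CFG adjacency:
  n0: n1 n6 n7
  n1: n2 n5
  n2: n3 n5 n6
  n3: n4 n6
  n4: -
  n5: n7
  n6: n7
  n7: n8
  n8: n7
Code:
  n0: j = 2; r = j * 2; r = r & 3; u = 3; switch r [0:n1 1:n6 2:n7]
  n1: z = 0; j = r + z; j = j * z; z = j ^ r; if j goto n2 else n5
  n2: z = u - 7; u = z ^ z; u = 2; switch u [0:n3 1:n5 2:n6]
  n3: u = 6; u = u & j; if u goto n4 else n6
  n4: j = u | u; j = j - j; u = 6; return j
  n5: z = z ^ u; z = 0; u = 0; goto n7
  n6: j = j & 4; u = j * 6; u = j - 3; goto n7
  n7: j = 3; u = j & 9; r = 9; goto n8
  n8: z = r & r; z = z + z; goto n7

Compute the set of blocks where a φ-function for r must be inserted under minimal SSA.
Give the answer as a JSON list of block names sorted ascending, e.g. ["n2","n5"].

idom tree: n1←n0 n2←n1 n3←n2 n4←n3 n5←n1 n6←n0 n7←n0 n8←n7
Dom∩ at merges:
  n5: preds {n1,n2}: {n0,n1} ∩ {n0,n1,n2} = {n0,n1}; idom=n1
  n6: preds {n0,n2,n3}: {n0} ∩ {n0,n1,n2} ∩ {n0,n1,n2,n3} = {n0}; idom=n0
  n7: preds {n0,n5,n6,n8}: {n0} ∩ {n0,n1,n5} ∩ {n0,n6} ∩ {n0,n7,n8} = {n0}; idom=n0

DF derivation:
  join n5 pred n1: · stop@n1
  join n5 pred n2: n2 stop@n1
  join n6 pred n0: · stop@n0
  join n6 pred n2: n2→n1 stop@n0
  join n6 pred n3: n3→n2→n1 stop@n0
  join n7 pred n0: · stop@n0
  join n7 pred n5: n5→n1 stop@n0
  join n7 pred n6: n6 stop@n0
  join n7 pred n8: n8→n7 stop@n0
  n0: DF=∅
  n1: DF={n6,n7}
  n2: DF={n5,n6}
  n3: DF={n6}
  n4: DF=∅
  n5: DF={n7}
  n6: DF={n7}
  n7: DF={n7}
  n8: DF={n7}

φ for r: defs {n0,n7}
  DF⁺ = {n7}

Answer: ["n7"]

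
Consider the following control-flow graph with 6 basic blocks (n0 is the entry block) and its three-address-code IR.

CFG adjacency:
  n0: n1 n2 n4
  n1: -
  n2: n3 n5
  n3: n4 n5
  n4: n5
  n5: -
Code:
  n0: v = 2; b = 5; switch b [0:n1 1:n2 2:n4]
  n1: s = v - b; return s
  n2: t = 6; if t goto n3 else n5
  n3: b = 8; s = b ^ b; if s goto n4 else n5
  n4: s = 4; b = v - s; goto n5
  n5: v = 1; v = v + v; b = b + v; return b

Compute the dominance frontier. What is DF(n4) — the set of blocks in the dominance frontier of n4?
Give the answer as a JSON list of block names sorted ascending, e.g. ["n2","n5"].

idom tree: n1←n0 n2←n0 n3←n2 n4←n0 n5←n0
Dom∩ at merges:
  n4: preds {n0,n3}: {n0} ∩ {n0,n2,n3} = {n0}; idom=n0
  n5: preds {n2,n3,n4}: {n0,n2} ∩ {n0,n2,n3} ∩ {n0,n4} = {n0}; idom=n0

Frontier:
  n4←n0: walk · to n0
  n4←n3: walk n3→n2 to n0
  n5←n2: walk n2 to n0
  n5←n3: walk n3→n2 to n0
  n5←n4: walk n4 to n0
  DF(n0)=∅
  DF(n1)=∅
  DF(n2)={n4,n5}
  DF(n3)={n4,n5}
  DF(n4)={n5}
  DF(n5)=∅

DF(n4) = ["n5"]

Answer: ["n5"]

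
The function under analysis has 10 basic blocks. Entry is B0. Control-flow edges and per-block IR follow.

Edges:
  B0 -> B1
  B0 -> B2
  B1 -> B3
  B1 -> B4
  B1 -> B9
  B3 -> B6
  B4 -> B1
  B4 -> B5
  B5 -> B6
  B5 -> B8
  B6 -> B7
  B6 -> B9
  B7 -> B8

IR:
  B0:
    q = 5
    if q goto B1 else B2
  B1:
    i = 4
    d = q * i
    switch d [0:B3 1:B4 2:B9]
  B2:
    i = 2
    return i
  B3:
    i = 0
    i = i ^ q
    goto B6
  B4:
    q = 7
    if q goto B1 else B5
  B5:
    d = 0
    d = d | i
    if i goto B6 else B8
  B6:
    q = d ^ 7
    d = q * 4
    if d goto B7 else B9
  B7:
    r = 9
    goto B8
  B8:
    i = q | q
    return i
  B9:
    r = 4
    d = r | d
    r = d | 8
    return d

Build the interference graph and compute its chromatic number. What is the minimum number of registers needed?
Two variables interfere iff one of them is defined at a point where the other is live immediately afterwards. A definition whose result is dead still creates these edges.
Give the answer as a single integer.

Answer: 3

Working:
def/use:
  B0: {q} / ∅
  B1: {d,i} / {q}
  B2: {i} / ∅
  B3: {i} / {q}
  B4: {q} / ∅
  B5: {d} / {i}
  B6: {d,q} / {d}
  B7: {r} / ∅
  B8: {i} / {q}
  B9: {d,r} / {d}

Live sets:
  live B0: ∅→{q}
  live B1: {q}→{d,i,q}
  live B2: ∅→∅
  live B3: {d,q}→{d}
  live B4: {i}→{i,q}
  live B5: {i,q}→{d,q}
  live B6: {d}→{d,q}
  live B7: {q}→{q}
  live B8: {q}→∅
  live B9: {d}→∅

Interference:
  d: {i,q,r}
  i: {d,q}
  q: {d,i,r}
  r: {d,q}

Colouring:
  lower bound: {d,i,q} mutually conflict ⇒ χ ≥ 3
  3-colouring: r0={d}  r1={q}  r2={i,r}
  χ = 3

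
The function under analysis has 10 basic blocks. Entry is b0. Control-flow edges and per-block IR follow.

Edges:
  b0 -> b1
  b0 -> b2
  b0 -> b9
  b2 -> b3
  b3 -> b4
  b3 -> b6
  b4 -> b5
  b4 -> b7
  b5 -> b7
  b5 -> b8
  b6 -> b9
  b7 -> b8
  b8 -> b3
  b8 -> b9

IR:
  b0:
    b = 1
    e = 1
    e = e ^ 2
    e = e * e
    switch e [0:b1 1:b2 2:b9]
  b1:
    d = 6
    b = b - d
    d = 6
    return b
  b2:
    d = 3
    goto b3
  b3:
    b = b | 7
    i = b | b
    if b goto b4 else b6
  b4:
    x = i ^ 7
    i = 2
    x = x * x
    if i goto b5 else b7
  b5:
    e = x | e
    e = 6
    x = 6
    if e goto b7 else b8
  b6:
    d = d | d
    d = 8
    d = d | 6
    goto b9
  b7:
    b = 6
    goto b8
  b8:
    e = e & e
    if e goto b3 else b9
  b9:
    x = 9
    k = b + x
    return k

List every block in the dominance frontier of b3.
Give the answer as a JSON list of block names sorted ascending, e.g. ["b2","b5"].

idom tree: b1←b0 b2←b0 b3←b2 b4←b3 b5←b4 b6←b3 b7←b4 b8←b4 b9←b0
Dom at joins:
  b3: preds {b2,b8}: {b0,b2} ∩ {b0,b2,b3,b4,b8} = {b0,b2}; idom=b2
  b7: preds {b4,b5}: {b0,b2,b3,b4} ∩ {b0,b2,b3,b4,b5} = {b0,b2,b3,b4}; idom=b4
  b8: preds {b5,b7}: {b0,b2,b3,b4,b5} ∩ {b0,b2,b3,b4,b7} = {b0,b2,b3,b4}; idom=b4
  b9: preds {b0,b6,b8}: {b0} ∩ {b0,b2,b3,b6} ∩ {b0,b2,b3,b4,b8} = {b0}; idom=b0

DF walk-up:
  b3←b2: walk · to b2
  b3←b8: walk b8→b4→b3 to b2
  b7←b4: walk · to b4
  b7←b5: walk b5 to b4
  b8←b5: walk b5 to b4
  b8←b7: walk b7 to b4
  b9←b0: walk · to b0
  b9←b6: walk b6→b3→b2 to b0
  b9←b8: walk b8→b4→b3→b2 to b0
  DF(b0)=∅
  DF(b1)=∅
  DF(b2)={b9}
  DF(b3)={b3,b9}
  DF(b4)={b3,b9}
  DF(b5)={b7,b8}
  DF(b6)={b9}
  DF(b7)={b8}
  DF(b8)={b3,b9}
  DF(b9)=∅

DF(b3) = ["b3", "b9"]

Answer: ["b3", "b9"]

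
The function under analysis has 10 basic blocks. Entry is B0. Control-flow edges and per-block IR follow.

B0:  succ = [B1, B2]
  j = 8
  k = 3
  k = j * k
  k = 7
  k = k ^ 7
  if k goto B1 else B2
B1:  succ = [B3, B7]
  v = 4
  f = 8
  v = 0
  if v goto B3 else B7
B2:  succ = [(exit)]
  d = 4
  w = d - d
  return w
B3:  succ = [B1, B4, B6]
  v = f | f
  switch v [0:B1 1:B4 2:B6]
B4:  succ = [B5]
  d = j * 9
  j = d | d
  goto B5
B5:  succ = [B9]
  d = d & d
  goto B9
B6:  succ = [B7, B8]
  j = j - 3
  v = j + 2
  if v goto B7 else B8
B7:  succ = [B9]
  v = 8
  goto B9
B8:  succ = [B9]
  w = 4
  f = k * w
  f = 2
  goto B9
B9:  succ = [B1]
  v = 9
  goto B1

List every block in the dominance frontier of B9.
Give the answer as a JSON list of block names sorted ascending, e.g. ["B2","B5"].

idom tree: B1←B0 B2←B0 B3←B1 B4←B3 B5←B4 B6←B3 B7←B1 B8←B6 B9←B1
Dom at joins:
  B1: preds {B0,B3,B9}: {B0} ∩ {B0,B1,B3} ∩ {B0,B1,B9} = {B0}; idom=B0
  B7: preds {B1,B6}: {B0,B1} ∩ {B0,B1,B3,B6} = {B0,B1}; idom=B1
  B9: preds {B5,B7,B8}: {B0,B1,B3,B4,B5} ∩ {B0,B1,B7} ∩ {B0,B1,B3,B6,B8} = {B0,B1}; idom=B1

Frontier:
  join B1 pred B0: · stop@B0
  join B1 pred B3: B3→B1 stop@B0
  join B1 pred B9: B9→B1 stop@B0
  join B7 pred B1: · stop@B1
  join B7 pred B6: B6→B3 stop@B1
  join B9 pred B5: B5→B4→B3 stop@B1
  join B9 pred B7: B7 stop@B1
  join B9 pred B8: B8→B6→B3 stop@B1
  B0: DF=∅
  B1: DF={B1}
  B2: DF=∅
  B3: DF={B1,B7,B9}
  B4: DF={B9}
  B5: DF={B9}
  B6: DF={B7,B9}
  B7: DF={B9}
  B8: DF={B9}
  B9: DF={B1}

DF(B9) = ["B1"]

Answer: ["B1"]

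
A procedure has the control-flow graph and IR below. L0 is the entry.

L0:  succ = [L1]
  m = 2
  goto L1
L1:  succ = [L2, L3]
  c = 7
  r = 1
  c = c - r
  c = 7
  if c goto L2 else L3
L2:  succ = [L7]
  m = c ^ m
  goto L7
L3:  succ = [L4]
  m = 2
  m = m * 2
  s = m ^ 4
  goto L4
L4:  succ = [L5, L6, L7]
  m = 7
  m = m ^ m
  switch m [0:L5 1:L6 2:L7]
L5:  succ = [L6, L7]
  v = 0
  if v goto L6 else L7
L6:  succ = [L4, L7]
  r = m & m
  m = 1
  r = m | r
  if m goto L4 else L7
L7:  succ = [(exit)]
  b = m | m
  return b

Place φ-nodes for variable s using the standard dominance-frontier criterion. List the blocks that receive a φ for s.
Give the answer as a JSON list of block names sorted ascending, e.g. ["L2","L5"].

idom tree: L1←L0 L2←L1 L3←L1 L4←L3 L5←L4 L6←L4 L7←L1
Dom∩ at merges:
  L4: preds {L3,L6}: {L0,L1,L3} ∩ {L0,L1,L3,L4,L6} = {L0,L1,L3}; idom=L3
  L6: preds {L4,L5}: {L0,L1,L3,L4} ∩ {L0,L1,L3,L4,L5} = {L0,L1,L3,L4}; idom=L4
  L7: preds {L2,L4,L5,L6}: {L0,L1,L2} ∩ {L0,L1,L3,L4} ∩ {L0,L1,L3,L4,L5} ∩ {L0,L1,L3,L4,L6} = {L0,L1}; idom=L1

Frontier:
  L4←L3: walk · to L3
  L4←L6: walk L6→L4 to L3
  L6←L4: walk · to L4
  L6←L5: walk L5 to L4
  L7←L2: walk L2 to L1
  L7←L4: walk L4→L3 to L1
  L7←L5: walk L5→L4→L3 to L1
  L7←L6: walk L6→L4→L3 to L1
  L0 → ∅
  L1 → ∅
  L2 → {L7}
  L3 → {L7}
  L4 → {L4,L7}
  L5 → {L6,L7}
  L6 → {L4,L7}
  L7 → ∅

φ for s: defs {L3}
  DF⁺ = {L7}

Answer: ["L7"]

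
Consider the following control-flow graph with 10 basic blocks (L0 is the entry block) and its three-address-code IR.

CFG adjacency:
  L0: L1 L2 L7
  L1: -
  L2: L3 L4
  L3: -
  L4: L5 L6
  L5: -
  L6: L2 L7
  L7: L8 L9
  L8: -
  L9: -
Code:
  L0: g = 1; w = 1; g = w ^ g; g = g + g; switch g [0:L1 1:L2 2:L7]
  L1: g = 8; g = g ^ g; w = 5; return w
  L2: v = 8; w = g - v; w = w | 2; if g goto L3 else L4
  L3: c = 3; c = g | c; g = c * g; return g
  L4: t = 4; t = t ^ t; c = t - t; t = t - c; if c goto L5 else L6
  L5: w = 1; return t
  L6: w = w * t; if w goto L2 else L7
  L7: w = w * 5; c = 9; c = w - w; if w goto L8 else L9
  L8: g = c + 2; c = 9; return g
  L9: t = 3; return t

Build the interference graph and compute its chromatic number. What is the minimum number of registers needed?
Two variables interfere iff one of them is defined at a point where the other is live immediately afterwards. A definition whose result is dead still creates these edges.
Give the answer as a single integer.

def/use:
  L0 def {g,w} use ∅
  L1 def {g,w} use ∅
  L2 def {v,w} use {g}
  L3 def {c,g} use {g}
  L4 def {c,t} use ∅
  L5 def {w} use {t}
  L6 def {w} use {t,w}
  L7 def {c,w} use {w}
  L8 def {c,g} use {c}
  L9 def {t} use ∅

Backward fixpoint:
  L0: in=∅ out={g,w}
  L1: in=∅ out=∅
  L2: in={g} out={g,w}
  L3: in={g} out=∅
  L4: in={g,w} out={g,t,w}
  L5: in={t} out=∅
  L6: in={g,t,w} out={g,w}
  L7: in={w} out={c}
  L8: in={c} out=∅
  L9: in=∅ out=∅

Interference:
  c — {g,t,w}
  g — {c,t,v,w}
  t — {c,g,w}
  v — {g}
  w — {c,g,t}

Chromatic number:
  lower bound: {c,g,t,w} mutually conflict ⇒ χ ≥ 4
  4-colouring: c0={g}  c1={c,v}  c2={t}  c3={w}
  χ = 4

Answer: 4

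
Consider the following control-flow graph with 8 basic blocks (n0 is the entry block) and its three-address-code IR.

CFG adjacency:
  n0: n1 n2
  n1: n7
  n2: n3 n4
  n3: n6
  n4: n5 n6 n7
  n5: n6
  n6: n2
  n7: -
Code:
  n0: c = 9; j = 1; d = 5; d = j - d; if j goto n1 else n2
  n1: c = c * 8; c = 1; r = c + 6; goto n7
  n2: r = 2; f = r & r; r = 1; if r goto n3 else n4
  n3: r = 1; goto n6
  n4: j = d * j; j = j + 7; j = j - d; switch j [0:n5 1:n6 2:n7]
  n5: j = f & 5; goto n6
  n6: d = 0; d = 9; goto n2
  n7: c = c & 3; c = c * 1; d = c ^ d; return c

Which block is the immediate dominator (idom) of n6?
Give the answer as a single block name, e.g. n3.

Answer: n2

Working:
idom tree: n1←n0 n2←n0 n3←n2 n4←n2 n5←n4 n6←n2 n7←n0
Dom at joins:
  n2: preds {n0,n6}: {n0} ∩ {n0,n2,n6} = {n0}; idom=n0
  n6: preds {n3,n4,n5}: {n0,n2,n3} ∩ {n0,n2,n4} ∩ {n0,n2,n4,n5} = {n0,n2}; idom=n2
  n7: preds {n1,n4}: {n0,n1} ∩ {n0,n2,n4} = {n0}; idom=n0

idom(n6) = n2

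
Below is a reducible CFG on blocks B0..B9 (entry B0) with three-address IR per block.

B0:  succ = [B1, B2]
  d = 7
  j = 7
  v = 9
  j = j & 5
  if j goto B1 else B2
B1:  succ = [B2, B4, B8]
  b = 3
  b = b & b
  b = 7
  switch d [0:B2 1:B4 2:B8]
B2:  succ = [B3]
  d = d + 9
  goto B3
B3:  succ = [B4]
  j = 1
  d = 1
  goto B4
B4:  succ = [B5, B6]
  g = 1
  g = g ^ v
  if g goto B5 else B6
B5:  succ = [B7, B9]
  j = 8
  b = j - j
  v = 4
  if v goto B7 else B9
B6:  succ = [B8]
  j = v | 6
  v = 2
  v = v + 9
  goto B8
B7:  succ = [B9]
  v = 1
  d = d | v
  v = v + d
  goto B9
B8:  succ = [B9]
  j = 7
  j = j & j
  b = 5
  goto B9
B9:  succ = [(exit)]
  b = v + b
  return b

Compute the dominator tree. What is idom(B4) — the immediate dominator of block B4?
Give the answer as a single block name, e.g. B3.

idom tree: B1←B0 B2←B0 B3←B2 B4←B0 B5←B4 B6←B4 B7←B5 B8←B0 B9←B0
Dom at joins:
  B2: preds {B0,B1}: {B0} ∩ {B0,B1} = {B0}; idom=B0
  B4: preds {B1,B3}: {B0,B1} ∩ {B0,B2,B3} = {B0}; idom=B0
  B8: preds {B1,B6}: {B0,B1} ∩ {B0,B4,B6} = {B0}; idom=B0
  B9: preds {B5,B7,B8}: {B0,B4,B5} ∩ {B0,B4,B5,B7} ∩ {B0,B8} = {B0}; idom=B0

idom(B4) = B0

Answer: B0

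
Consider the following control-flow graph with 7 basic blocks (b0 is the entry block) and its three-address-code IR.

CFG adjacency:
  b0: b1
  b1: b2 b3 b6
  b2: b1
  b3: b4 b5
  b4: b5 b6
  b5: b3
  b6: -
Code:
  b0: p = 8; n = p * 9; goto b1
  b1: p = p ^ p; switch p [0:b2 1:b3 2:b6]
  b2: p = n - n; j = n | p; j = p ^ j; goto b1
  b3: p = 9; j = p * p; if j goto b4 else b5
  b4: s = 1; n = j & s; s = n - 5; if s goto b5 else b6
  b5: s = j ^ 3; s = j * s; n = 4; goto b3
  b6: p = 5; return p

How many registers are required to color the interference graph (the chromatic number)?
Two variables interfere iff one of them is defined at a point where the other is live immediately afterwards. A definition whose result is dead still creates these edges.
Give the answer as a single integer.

Answer: 3

Analysis:
Per-block:
  b0 def {n,p} use ∅
  b1 def {p} use {p}
  b2 def {j,p} use {n}
  b3 def {j,p} use ∅
  b4 def {n,s} use {j}
  b5 def {n,s} use {j}
  b6 def {p} use ∅

Live sets:
  live b0: ∅→{n,p}
  live b1: {n,p}→{n}
  live b2: {n}→{n,p}
  live b3: ∅→{j}
  live b4: {j}→{j}
  live b5: {j}→∅
  live b6: ∅→∅

Conflict graph:
  j — {n,p,s}
  n — {j,p}
  p — {j,n}
  s — {j}

Chromatic number:
  clique {j,n,p} ⇒ need ≥ 3
  3-colouring: c0={j}  c1={n,s}  c2={p}
  χ = 3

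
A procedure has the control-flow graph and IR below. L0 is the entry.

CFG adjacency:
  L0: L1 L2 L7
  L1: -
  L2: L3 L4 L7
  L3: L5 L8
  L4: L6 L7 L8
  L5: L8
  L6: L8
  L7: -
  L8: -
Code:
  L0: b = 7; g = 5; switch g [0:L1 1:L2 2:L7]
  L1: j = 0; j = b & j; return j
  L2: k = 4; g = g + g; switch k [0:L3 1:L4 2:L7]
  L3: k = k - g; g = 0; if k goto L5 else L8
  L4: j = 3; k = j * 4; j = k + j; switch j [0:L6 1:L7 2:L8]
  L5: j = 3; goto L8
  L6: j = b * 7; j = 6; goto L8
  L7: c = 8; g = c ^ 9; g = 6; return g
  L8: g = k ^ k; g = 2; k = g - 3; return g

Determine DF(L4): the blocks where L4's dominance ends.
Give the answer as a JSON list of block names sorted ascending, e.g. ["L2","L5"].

Answer: ["L7", "L8"]

Derivation:
idom tree: L1←L0 L2←L0 L3←L2 L4←L2 L5←L3 L6←L4 L7←L0 L8←L2
Dom at joins:
  L7: preds {L0,L2,L4}: {L0} ∩ {L0,L2} ∩ {L0,L2,L4} = {L0}; idom=L0
  L8: preds {L3,L4,L5,L6}: {L0,L2,L3} ∩ {L0,L2,L4} ∩ {L0,L2,L3,L5} ∩ {L0,L2,L4,L6} = {L0,L2}; idom=L2

Frontier:
  L7←L0: walk · to L0
  L7←L2: walk L2 to L0
  L7←L4: walk L4→L2 to L0
  L8←L3: walk L3 to L2
  L8←L4: walk L4 to L2
  L8←L5: walk L5→L3 to L2
  L8←L6: walk L6→L4 to L2
  DF(L0)=∅
  DF(L1)=∅
  DF(L2)={L7}
  DF(L3)={L8}
  DF(L4)={L7,L8}
  DF(L5)={L8}
  DF(L6)={L8}
  DF(L7)=∅
  DF(L8)=∅

DF(L4) = ["L7", "L8"]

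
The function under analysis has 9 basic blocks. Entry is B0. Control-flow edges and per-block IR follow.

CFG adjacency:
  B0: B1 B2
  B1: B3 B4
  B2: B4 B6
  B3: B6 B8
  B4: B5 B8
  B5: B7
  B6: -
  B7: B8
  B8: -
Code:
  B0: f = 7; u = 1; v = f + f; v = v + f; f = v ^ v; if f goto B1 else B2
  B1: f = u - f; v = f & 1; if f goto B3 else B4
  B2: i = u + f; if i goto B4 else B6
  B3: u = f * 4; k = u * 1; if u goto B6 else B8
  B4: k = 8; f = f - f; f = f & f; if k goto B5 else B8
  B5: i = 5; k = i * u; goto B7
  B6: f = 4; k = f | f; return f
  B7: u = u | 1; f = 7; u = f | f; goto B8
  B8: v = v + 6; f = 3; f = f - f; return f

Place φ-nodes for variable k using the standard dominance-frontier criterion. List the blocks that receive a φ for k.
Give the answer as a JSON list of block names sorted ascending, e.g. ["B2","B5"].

idom tree: B1←B0 B2←B0 B3←B1 B4←B0 B5←B4 B6←B0 B7←B5 B8←B0
Dom∩ at merges:
  B4: preds {B1,B2}: {B0,B1} ∩ {B0,B2} = {B0}; idom=B0
  B6: preds {B2,B3}: {B0,B2} ∩ {B0,B1,B3} = {B0}; idom=B0
  B8: preds {B3,B4,B7}: {B0,B1,B3} ∩ {B0,B4} ∩ {B0,B4,B5,B7} = {B0}; idom=B0

DF derivation:
  B4←B1: walk B1 to B0
  B4←B2: walk B2 to B0
  B6←B2: walk B2 to B0
  B6←B3: walk B3→B1 to B0
  B8←B3: walk B3→B1 to B0
  B8←B4: walk B4 to B0
  B8←B7: walk B7→B5→B4 to B0
  B0 → ∅
  B1 → {B4,B6,B8}
  B2 → {B4,B6}
  B3 → {B6,B8}
  B4 → {B8}
  B5 → {B8}
  B6 → ∅
  B7 → {B8}
  B8 → ∅

φ for k: defs {B3,B4,B5,B6}
  DF⁺ = {B6,B8}

Answer: ["B6", "B8"]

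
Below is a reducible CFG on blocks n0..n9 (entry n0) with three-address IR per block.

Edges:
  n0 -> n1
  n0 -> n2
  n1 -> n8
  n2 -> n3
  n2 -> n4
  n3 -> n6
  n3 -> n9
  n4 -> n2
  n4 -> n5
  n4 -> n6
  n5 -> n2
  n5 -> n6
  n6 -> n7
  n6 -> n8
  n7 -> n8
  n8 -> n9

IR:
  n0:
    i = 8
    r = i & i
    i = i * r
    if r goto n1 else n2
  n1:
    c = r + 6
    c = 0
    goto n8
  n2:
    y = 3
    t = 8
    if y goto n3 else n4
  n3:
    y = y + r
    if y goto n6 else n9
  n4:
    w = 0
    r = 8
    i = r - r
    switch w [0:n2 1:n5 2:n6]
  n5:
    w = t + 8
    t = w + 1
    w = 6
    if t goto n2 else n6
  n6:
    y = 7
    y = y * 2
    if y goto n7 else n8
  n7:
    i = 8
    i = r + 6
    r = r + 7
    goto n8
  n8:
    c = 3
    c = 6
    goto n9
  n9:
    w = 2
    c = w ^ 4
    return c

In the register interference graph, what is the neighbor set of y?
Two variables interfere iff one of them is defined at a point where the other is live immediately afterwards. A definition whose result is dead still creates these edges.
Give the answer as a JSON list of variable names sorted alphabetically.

Answer: ["r", "t"]

Working:
def/use:
  n0: {i,r} / ∅
  n1: {c} / {r}
  n2: {t,y} / ∅
  n3: {y} / {r,y}
  n4: {i,r,w} / ∅
  n5: {t,w} / {t}
  n6: {y} / ∅
  n7: {i,r} / {r}
  n8: {c} / ∅
  n9: {c,w} / ∅

Liveness:
  n0: in=∅ out={r}
  n1: in={r} out=∅
  n2: in={r} out={r,t,y}
  n3: in={r,y} out={r}
  n4: in={t} out={r,t}
  n5: in={r,t} out={r}
  n6: in={r} out={r}
  n7: in={r} out=∅
  n8: in=∅ out=∅
  n9: in=∅ out=∅

Conflict graph:
  c: ∅
  i: {r,t,w}
  r: {i,t,w,y}
  t: {i,r,w,y}
  w: {i,r,t}
  y: {r,t}

N(y) = ["r", "t"]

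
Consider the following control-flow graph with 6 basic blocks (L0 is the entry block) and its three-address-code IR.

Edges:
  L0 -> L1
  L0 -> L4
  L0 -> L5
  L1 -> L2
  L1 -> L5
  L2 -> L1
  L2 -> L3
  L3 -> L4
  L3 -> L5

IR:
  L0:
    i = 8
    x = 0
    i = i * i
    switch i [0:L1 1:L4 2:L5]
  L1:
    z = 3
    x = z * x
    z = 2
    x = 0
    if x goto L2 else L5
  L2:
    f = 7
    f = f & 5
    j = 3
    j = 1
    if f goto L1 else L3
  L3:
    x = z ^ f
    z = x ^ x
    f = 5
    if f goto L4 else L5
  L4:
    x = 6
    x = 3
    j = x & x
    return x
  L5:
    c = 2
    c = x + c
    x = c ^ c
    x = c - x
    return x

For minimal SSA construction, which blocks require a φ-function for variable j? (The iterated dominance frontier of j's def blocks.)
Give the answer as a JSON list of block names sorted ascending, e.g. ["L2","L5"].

idom tree: L1←L0 L2←L1 L3←L2 L4←L0 L5←L0
Dom∩ at merges:
  L1: preds {L0,L2}: {L0} ∩ {L0,L1,L2} = {L0}; idom=L0
  L4: preds {L0,L3}: {L0} ∩ {L0,L1,L2,L3} = {L0}; idom=L0
  L5: preds {L0,L1,L3}: {L0} ∩ {L0,L1} ∩ {L0,L1,L2,L3} = {L0}; idom=L0

DF derivation:
  L1←L0: walk · to L0
  L1←L2: walk L2→L1 to L0
  L4←L0: walk · to L0
  L4←L3: walk L3→L2→L1 to L0
  L5←L0: walk · to L0
  L5←L1: walk L1 to L0
  L5←L3: walk L3→L2→L1 to L0
  L0: DF=∅
  L1: DF={L1,L4,L5}
  L2: DF={L1,L4,L5}
  L3: DF={L4,L5}
  L4: DF=∅
  L5: DF=∅

φ for j: defs {L2,L4}
  DF⁺ = {L1,L4,L5}

Answer: ["L1", "L4", "L5"]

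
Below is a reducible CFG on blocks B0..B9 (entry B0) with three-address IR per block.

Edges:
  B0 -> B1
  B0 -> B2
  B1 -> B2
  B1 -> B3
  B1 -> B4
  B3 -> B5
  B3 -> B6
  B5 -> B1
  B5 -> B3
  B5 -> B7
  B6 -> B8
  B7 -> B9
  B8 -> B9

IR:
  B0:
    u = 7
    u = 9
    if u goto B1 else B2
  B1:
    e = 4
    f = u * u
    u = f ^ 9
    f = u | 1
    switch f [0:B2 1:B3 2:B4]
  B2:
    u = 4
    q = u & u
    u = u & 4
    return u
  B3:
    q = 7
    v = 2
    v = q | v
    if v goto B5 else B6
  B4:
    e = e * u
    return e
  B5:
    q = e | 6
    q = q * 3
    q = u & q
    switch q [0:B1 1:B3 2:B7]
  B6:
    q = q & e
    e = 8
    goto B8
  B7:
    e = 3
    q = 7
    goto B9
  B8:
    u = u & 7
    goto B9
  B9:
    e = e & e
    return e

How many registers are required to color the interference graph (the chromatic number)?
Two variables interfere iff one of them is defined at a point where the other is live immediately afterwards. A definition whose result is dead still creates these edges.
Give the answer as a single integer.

Answer: 4

Analysis:
def/use:
  B0: {u} / ∅
  B1: {e,f,u} / {u}
  B2: {q,u} / ∅
  B3: {q,v} / ∅
  B4: {e} / {e,u}
  B5: {q} / {e,u}
  B6: {e,q} / {e,q}
  B7: {e,q} / ∅
  B8: {u} / {u}
  B9: {e} / {e}

Backward fixpoint:
  B0: in=∅ out={u}
  B1: in={u} out={e,u}
  B2: in=∅ out=∅
  B3: in={e,u} out={e,q,u}
  B4: in={e,u} out=∅
  B5: in={e,u} out={e,u}
  B6: in={e,q,u} out={e,u}
  B7: in=∅ out={e}
  B8: in={e,u} out={e}
  B9: in={e} out=∅

Interfere edges:
  e: {f,q,u,v}
  f: {e,u}
  q: {e,u,v}
  u: {e,f,q,v}
  v: {e,q,u}

Registers:
  lower bound: {e,q,u,v} mutually conflict ⇒ χ ≥ 4
  assign e→R0 f→R2 q→R2 u→R1 v→R3 — no edge inside a register ⇒ χ ≤ 4
  χ = 4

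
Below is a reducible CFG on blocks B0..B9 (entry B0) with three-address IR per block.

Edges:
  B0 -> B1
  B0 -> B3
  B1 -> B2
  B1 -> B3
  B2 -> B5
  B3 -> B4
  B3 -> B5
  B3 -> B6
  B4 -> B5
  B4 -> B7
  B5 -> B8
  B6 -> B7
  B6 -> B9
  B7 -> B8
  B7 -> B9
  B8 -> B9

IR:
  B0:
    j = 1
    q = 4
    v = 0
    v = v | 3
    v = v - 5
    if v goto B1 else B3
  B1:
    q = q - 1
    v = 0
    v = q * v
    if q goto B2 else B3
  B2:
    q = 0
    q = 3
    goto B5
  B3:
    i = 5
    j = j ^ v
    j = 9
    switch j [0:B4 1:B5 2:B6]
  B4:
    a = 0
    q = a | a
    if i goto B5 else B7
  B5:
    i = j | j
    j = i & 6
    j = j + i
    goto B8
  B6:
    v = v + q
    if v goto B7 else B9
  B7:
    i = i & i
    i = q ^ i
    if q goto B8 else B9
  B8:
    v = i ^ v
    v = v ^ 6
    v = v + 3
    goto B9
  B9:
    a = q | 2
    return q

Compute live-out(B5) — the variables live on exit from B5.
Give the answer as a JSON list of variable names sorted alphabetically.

Answer: ["i", "q", "v"]

Analysis:
def/use:
  B0: def={j,q,v} ue=∅
  B1: def={q,v} ue={q}
  B2: def={q} ue=∅
  B3: def={i,j} ue={j,v}
  B4: def={a,q} ue={i}
  B5: def={i,j} ue={j}
  B6: def={v} ue={q,v}
  B7: def={i} ue={i,q}
  B8: def={v} ue={i,v}
  B9: def={a} ue={q}

Liveness:
  B0: in=∅ out={j,q,v}
  B1: in={j,q} out={j,q,v}
  B2: in={j,v} out={j,q,v}
  B3: in={j,q,v} out={i,j,q,v}
  B4: in={i,j,v} out={i,j,q,v}
  B5: in={j,q,v} out={i,q,v}
  B6: in={i,q,v} out={i,q,v}
  B7: in={i,q,v} out={i,q,v}
  B8: in={i,q,v} out={q}
  B9: in={q} out=∅

live-out(B5) = ["i", "q", "v"]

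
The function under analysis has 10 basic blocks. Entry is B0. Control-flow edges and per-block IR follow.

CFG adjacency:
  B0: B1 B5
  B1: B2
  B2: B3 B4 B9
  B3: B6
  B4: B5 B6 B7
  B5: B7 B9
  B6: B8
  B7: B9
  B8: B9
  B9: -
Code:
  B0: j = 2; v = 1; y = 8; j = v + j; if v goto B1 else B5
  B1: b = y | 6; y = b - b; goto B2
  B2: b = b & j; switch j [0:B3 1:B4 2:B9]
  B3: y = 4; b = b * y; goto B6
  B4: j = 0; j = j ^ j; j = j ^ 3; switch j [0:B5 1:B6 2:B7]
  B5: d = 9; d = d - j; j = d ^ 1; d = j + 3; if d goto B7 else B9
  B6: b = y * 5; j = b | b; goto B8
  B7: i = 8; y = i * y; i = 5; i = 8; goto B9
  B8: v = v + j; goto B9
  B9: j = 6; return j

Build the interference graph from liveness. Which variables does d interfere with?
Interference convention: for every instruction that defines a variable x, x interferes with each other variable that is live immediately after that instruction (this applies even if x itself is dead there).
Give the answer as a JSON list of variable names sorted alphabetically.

Answer: ["j", "y"]

Analysis:
Per-block:
  B0 def {j,v,y} use ∅
  B1 def {b,y} use {y}
  B2 def {b} use {b,j}
  B3 def {b,y} use {b}
  B4 def {j} use ∅
  B5 def {d,j} use {j}
  B6 def {b,j} use {y}
  B7 def {i,y} use {y}
  B8 def {v} use {j,v}
  B9 def {j} use ∅

Live sets:
  live B0: ∅→{j,v,y}
  live B1: {j,v,y}→{b,j,v,y}
  live B2: {b,j,v,y}→{b,v,y}
  live B3: {b,v}→{v,y}
  live B4: {v,y}→{j,v,y}
  live B5: {j,y}→{y}
  live B6: {v,y}→{j,v}
  live B7: {y}→∅
  live B8: {j,v}→∅
  live B9: ∅→∅

Interfere edges:
  b↔{j,v,y}
  d↔{j,y}
  i↔{y}
  j↔{b,d,v,y}
  v↔{b,j,y}
  y↔{b,d,i,j,v}

N(d) = ["j", "y"]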